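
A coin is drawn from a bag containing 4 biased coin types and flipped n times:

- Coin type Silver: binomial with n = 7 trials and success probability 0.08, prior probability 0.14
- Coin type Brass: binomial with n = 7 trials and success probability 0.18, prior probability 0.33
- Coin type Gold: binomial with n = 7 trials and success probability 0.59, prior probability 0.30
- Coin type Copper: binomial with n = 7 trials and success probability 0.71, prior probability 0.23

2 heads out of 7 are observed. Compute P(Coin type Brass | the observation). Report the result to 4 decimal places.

0.6604

Apply Bayes' rule: the posterior for each component is proportional to its prior times its likelihood at x.
Binomial probabilities:
  p_Silver = 0.0885806
  p_Brass = 0.252251
  p_Gold = 0.084692
  p_Copper = 0.0217133
Prior × likelihood for each component:
  π_Silver·p_Silver = 0.14 × 0.0885806 = 0.0124013
  π_Brass·p_Brass = 0.33 × 0.252251 = 0.083243
  π_Gold·p_Gold = 0.30 × 0.084692 = 0.0254076
  π_Copper·p_Copper = 0.23 × 0.0217133 = 0.00499406
Marginal: 0.0124013 + 0.083243 + 0.0254076 + 0.00499406 = 0.126046
Responsibility of Coin type Brass: 0.083243 / 0.126046 ≈ 0.6604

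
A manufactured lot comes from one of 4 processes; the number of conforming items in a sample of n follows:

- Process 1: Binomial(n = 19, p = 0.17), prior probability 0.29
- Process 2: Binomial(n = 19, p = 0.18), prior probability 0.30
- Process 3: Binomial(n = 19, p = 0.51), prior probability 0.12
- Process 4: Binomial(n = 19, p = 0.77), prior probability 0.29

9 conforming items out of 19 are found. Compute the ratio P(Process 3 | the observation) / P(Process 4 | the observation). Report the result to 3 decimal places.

19.552

Only the two components matter; the odds are (w_i f_i(x)) / (w_j f_j(x)).
Component likelihoods at x = 9 conforming items out of 19:
  L_1 = C(19,9)·0.17^9·0.83^10 = 92378·1.18588e-07·0.15516 = 0.00169977
  L_2 = C(19,9)·0.18^9·0.82^10 = 92378·1.98359e-07·0.137448 = 0.0025186
  L_3 = C(19,9)·0.51^9·0.49^10 = 92378·0.00233417·0.000797923 = 0.172052
  L_4 = C(19,9)·0.77^9·0.23^10 = 92378·0.0951517·4.14265e-07 = 0.00364136
0.0206463 / 0.00105599 ≈ 19.552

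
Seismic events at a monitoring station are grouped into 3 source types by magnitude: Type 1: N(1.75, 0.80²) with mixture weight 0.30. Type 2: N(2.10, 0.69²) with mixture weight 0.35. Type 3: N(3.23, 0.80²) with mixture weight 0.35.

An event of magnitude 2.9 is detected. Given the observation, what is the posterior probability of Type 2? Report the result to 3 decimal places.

P(component k | x) = w_k·f_k(x) / marginal(x), where marginal(x) = Σ_j w_j·f_j(x).
Component likelihoods at x = 2.9:
  f_1 = (1/(0.80·√(2π)))·exp(−(2.9−1.75)²/(2·0.80²)) = 0.498678·exp(-1.03320) = 0.177462
  f_2 = (1/(0.69·√(2π)))·exp(−(2.9−2.10)²/(2·0.69²)) = 0.578177·exp(-0.67213) = 0.295229
  f_3 = (1/(0.80·√(2π)))·exp(−(2.9−3.23)²/(2·0.80²)) = 0.498678·exp(-0.08508) = 0.458006
Weight by the priors:
  w_1·f_1 = 0.30 × 0.177462 = 0.0532386
  w_2·f_2 = 0.35 × 0.295229 = 0.10333
  w_3·f_3 = 0.35 × 0.458006 = 0.160302
Marginal: 0.0532386 + 0.10333 + 0.160302 = 0.316871
Responsibility of Type 2: 0.10333 / 0.316871 ≈ 0.326

0.326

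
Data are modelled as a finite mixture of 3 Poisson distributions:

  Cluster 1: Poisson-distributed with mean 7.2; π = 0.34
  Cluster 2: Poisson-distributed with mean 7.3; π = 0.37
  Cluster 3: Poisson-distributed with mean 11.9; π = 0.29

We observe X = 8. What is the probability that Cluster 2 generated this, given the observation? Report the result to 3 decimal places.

Apply Bayes' rule: the posterior for each component is proportional to its prior times its likelihood at x.
Component likelihoods at x = 8:
  p_1 = 0.133727
  p_2 = 0.135118
  p_3 = 0.0677253
Prior × likelihood for each component:
  w_1·p_1 = 0.34 × 0.133727 = 0.0454672
  w_2·p_2 = 0.37 × 0.135118 = 0.0499936
  w_3·p_3 = 0.29 × 0.0677253 = 0.0196403
Evidence: 0.0454672 + 0.0499936 + 0.0196403 = 0.115101
P(Cluster 2 | 8) = 0.0499936 / 0.115101 ≈ 0.434

0.434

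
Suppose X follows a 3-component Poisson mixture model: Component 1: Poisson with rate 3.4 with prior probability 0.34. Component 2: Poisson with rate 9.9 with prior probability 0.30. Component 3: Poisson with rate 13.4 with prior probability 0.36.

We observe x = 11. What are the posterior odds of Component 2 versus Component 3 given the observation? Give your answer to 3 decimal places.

0.988

Posterior odds = (w_i f_i(x)) / (w_j f_j(x)); the normalising sum cancels.
Evaluate each component's likelihood at the observed value:
  L_1 = e^(−3.4)·3.4^11/11! = 0.000586828
  L_2 = e^(−9.9)·9.9^11/11! = 0.112542
  L_3 = e^(−13.4)·13.4^11/11! = 0.0949404
Posterior odds = (w_2·L_2) / (w_3·L_3) = (0.30·0.112542) / (0.36·0.0949404) = 0.0337627 / 0.0341785 ≈ 0.988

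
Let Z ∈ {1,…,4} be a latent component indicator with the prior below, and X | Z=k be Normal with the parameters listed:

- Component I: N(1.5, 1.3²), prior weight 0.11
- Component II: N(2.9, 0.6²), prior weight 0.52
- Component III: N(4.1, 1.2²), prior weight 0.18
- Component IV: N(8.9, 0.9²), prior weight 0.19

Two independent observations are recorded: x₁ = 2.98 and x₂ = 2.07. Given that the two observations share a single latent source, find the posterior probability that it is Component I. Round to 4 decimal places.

Posterior ∝ prior × likelihood, so P(k | x) ∝ π_k f_k(x); normalise over all components.
Since both observations come from the same component, the likelihood for component k is f_k(x₁)·f_k(x₂).
  L_I = [(1/(1.3·√(2π)))·exp(−(2.98−1.5)²/(2·1.3²)) = 0.306879·exp(-0.64805) = 0.160518] × [0.278754] = 0.0447449
  L_II = [(1/(0.6·√(2π)))·exp(−(2.98−2.9)²/(2·0.6²)) = 0.664904·exp(-0.00889) = 0.65902] × [0.255401] = 0.168315
  L_III = [(1/(1.2·√(2π)))·exp(−(2.98−4.1)²/(2·1.2²)) = 0.332452·exp(-0.43556) = 0.215065] × [0.0794897] = 0.0170954
  L_IV = [(1/(0.9·√(2π)))·exp(−(2.98−8.9)²/(2·0.9²)) = 0.443269·exp(-21.63358) = 1.78371e-10] × [1.38322e-13] = 2.46725e-23
Unnormalised posteriors:
  π_I·L_I = 0.11 × 0.0447449 = 0.00492194
  π_II·L_II = 0.52 × 0.168315 = 0.0875236
  π_III·L_III = 0.18 × 0.0170954 = 0.00307718
  π_IV·L_IV = 0.19 × 2.46725e-23 = 4.68777e-24
Denominator: 0.00492194 + 0.0875236 + 0.00307718 + 4.68777e-24 = 0.0955227
P(Component I | x₁, x₂) = 0.00492194 / 0.0955227 ≈ 0.0515

0.0515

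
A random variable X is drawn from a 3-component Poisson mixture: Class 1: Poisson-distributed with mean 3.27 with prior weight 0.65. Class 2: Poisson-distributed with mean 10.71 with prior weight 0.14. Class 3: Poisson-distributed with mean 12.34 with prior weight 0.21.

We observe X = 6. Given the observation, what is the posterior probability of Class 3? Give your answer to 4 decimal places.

By Bayes' theorem, P(k | x) = w_k f_k(x) / Σ_j w_j f_j(x).
Evaluate each component's likelihood at the observed value:
  L_1 = 0.0645373
  L_2 = 0.0467854
  L_3 = 0.0214469
Prior × likelihood for each component:
  w_1·L_1 = 0.65 × 0.0645373 = 0.0419493
  w_2·L_2 = 0.14 × 0.0467854 = 0.00654996
  w_3·L_3 = 0.21 × 0.0214469 = 0.00450385
Marginal: 0.0419493 + 0.00654996 + 0.00450385 = 0.0530031
P(Class 3 | the observation) ≈ 0.0850

0.0850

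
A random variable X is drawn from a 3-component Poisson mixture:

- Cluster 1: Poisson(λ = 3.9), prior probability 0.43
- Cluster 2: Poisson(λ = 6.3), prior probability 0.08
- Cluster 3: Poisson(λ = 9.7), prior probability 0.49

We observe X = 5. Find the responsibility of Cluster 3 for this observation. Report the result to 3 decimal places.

By Bayes' theorem, P(k | x) = w_k f_k(x) / Σ_j w_j f_j(x).
Poisson probabilities:
  p_1 = 0.152193
  p_2 = 0.151868
  p_3 = 0.0438552
Weight by the priors:
  w_1·p_1 = 0.43 × 0.152193 = 0.0654428
  w_2·p_2 = 0.08 × 0.151868 = 0.0121494
  w_3·p_3 = 0.49 × 0.0438552 = 0.021489
Denominator: 0.0654428 + 0.0121494 + 0.021489 = 0.0990813
Responsibility of Cluster 3: 0.021489 / 0.0990813 ≈ 0.217

0.217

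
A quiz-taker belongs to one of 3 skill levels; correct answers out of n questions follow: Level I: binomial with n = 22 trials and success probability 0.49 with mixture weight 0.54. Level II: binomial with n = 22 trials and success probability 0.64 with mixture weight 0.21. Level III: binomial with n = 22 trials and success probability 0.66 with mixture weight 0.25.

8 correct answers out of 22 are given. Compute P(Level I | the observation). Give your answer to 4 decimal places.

0.9594

By Bayes' theorem, P(k | x) = P(Z=k) f_k(x) / Σ_j P(Z=j) f_j(x).
Binomial probabilities:
  L_I = C(22,8)·0.49^8·0.51^14 = 319770·0.00332329·8.05346e-05 = 0.0855833
  L_II = C(22,8)·0.64^8·0.36^14 = 319770·0.0281475·6.14094e-07 = 0.00552729
  L_III = C(22,8)·0.66^8·0.34^14 = 319770·0.0360041·2.7587e-07 = 0.0031761
Unnormalised posteriors:
  P(Z=I)·L_I = 0.54 × 0.0855833 = 0.046215
  P(Z=II)·L_II = 0.21 × 0.00552729 = 0.00116073
  P(Z=III)·L_III = 0.25 × 0.0031761 = 0.000794025
Denominator: 0.046215 + 0.00116073 + 0.000794025 = 0.0481697
P(Level I | data) = 0.046215 / 0.0481697 ≈ 0.9594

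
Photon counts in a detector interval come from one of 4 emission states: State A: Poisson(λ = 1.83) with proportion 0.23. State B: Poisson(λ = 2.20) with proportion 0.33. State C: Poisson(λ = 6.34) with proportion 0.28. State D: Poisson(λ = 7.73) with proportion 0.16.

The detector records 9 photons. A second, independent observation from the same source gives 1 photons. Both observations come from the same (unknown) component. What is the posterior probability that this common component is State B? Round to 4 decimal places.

Apply Bayes' rule: the posterior for each component is proportional to its prior times its likelihood at x.
Since both observations come from the same component, the likelihood for component k is f_k(x₁)·f_k(x₂).
  p_A = [0.000101751] × [0.293557] = 2.98696e-05
  p_B = [0.000368632] × [0.243767] = 8.98603e-05
  p_C = [0.0804662] × [0.0111857] = 0.000900068
  p_D = [0.119332] × [0.0033969] = 0.000405358
Multiply by the mixture weights:
  π_A·p_A = 0.23 × 2.98696e-05 = 6.87002e-06
  π_B·p_B = 0.33 × 8.98603e-05 = 2.96539e-05
  π_C·p_C = 0.28 × 0.000900068 = 0.000252019
  π_D·p_D = 0.16 × 0.000405358 = 6.48573e-05
Sum: 6.87002e-06 + 2.96539e-05 + 0.000252019 + 6.48573e-05 = 0.0003534
P(State B | data) = 2.96539e-05 / 0.0003534 ≈ 0.0839

0.0839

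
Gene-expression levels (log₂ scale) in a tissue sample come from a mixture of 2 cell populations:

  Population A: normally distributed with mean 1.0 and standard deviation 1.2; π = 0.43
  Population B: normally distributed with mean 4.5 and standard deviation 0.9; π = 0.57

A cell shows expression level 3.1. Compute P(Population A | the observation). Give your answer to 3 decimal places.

Posterior ∝ prior × likelihood, so P(k | x) ∝ w_k f_k(x); normalise over all components.
Evaluate each component's likelihood at the observed value:
  p_A = (1/(1.2·√(2π)))·exp(−(3.1−1.0)²/(2·1.2²)) = 0.332452·exp(-1.53125) = 0.0718978
  p_B = (1/(0.9·√(2π)))·exp(−(3.1−4.5)²/(2·0.9²)) = 0.443269·exp(-1.20988) = 0.132198
Weight by the priors:
  w_A·p_A = 0.43 × 0.0718978 = 0.030916
  w_B·p_B = 0.57 × 0.132198 = 0.0753529
Evidence: 0.030916 + 0.0753529 = 0.106269
So the posterior for Population A is 0.030916 / 0.106269 ≈ 0.291.

0.291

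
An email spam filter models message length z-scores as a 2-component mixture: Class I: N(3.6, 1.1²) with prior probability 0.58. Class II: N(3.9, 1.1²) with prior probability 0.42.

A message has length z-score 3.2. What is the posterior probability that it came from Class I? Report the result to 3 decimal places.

0.613

By Bayes' theorem, P(k | x) = π_k f_k(x) / Σ_j π_j f_j(x).
Evaluate each component's likelihood at the observed value:
  f_I = 0.339472
  f_II = 0.296198
Multiply by the mixture weights:
  π_I·f_I = 0.58 × 0.339472 = 0.196894
  π_II·f_II = 0.42 × 0.296198 = 0.124403
Evidence: 0.196894 + 0.124403 = 0.321297
P(Class I | x) = 0.196894 / 0.321297 ≈ 0.613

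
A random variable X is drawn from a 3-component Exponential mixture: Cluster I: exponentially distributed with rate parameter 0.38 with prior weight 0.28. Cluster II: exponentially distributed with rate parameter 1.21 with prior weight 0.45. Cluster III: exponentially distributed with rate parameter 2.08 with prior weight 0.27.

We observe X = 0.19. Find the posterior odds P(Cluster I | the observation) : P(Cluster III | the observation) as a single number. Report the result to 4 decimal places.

0.2617

Only the two components matter; the odds are (P(Z=i) f_i(x)) / (P(Z=j) f_j(x)).
Evaluate each component's likelihood at the observed value:
  f_I = 0.38·e^(−0.38·0.19) = 0.38·e^(−0.0722) = 0.353531
  f_II = 1.21·e^(−1.21·0.19) = 1.21·e^(−0.2299) = 0.961482
  f_III = 2.08·e^(−2.08·0.19) = 2.08·e^(−0.3952) = 1.40097
Odds = (0.28/0.27) × (0.353531/1.40097) = 1.03704 × 0.252347 ≈ 0.2617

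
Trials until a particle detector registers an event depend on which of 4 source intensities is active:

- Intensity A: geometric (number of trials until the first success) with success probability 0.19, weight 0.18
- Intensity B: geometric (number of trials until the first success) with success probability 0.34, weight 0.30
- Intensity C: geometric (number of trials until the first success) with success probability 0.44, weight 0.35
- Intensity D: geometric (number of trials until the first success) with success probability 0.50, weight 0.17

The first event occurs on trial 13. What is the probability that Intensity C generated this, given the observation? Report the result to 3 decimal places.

0.041

Apply Bayes' rule: the posterior for each component is proportional to its prior times its likelihood at x.
Geometric probabilities:
  p_A = 0.19·(1−0.19)^12 = 0.19·0.0797664 = 0.0151556
  p_B = 0.34·(1−0.34)^12 = 0.34·0.00683168 = 0.00232277
  p_C = 0.44·(1−0.44)^12 = 0.44·0.000951166 = 0.000418513
  p_D = 0.50·(1−0.50)^12 = 0.50·0.000244141 = 0.00012207
Unnormalised posteriors:
  π_A·p_A = 0.18 × 0.0151556 = 0.00272801
  π_B·p_B = 0.30 × 0.00232277 = 0.000696831
  π_C·p_C = 0.35 × 0.000418513 = 0.00014648
  π_D·p_D = 0.17 × 0.00012207 = 2.0752e-05
Sum: 0.00272801 + 0.000696831 + 0.00014648 + 2.0752e-05 = 0.00359207
Responsibility of Intensity C: 0.00014648 / 0.00359207 ≈ 0.041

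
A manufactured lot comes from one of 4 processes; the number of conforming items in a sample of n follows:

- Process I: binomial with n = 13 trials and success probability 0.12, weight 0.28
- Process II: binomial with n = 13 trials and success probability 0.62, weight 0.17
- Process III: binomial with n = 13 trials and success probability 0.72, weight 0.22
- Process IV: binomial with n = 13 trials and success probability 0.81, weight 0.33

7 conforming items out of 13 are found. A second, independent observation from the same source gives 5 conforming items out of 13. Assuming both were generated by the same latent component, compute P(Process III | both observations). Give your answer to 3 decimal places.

0.097

By Bayes' theorem, P(k | x) = π_k f_k(x) / Σ_j π_j f_j(x).
Since both observations come from the same component, the likelihood for component k is f_k(x₁)·f_k(x₂).
  f_I = [C(13,7)·0.12^7·0.88^6 = 1716·3.58318e-07·0.464404 = 0.00028555] × [0.0115172] = 3.28873e-06
  f_II = [C(13,7)·0.62^7·0.38^6 = 1716·0.0352161·0.00301094 = 0.181954] × [0.0512632] = 0.00932753
  f_III = [C(13,7)·0.72^7·0.28^6 = 1716·0.100306·0.00048189 = 0.0829455] × [0.00940817] = 0.000780366
  f_IV = [C(13,7)·0.81^7·0.19^6 = 1716·0.228768·4.70459e-05 = 0.0184686] × [0.000762136] = 1.40756e-05
Prior × likelihood for each component:
  π_I·f_I = 0.28 × 3.28873e-06 = 9.20844e-07
  π_II·f_II = 0.17 × 0.00932753 = 0.00158568
  π_III·f_III = 0.22 × 0.000780366 = 0.00017168
  π_IV·f_IV = 0.33 × 1.40756e-05 = 4.64494e-06
Sum: 9.20844e-07 + 0.00158568 + 0.00017168 + 4.64494e-06 = 0.00176293
Responsibility of Process III: 0.00017168 / 0.00176293 ≈ 0.097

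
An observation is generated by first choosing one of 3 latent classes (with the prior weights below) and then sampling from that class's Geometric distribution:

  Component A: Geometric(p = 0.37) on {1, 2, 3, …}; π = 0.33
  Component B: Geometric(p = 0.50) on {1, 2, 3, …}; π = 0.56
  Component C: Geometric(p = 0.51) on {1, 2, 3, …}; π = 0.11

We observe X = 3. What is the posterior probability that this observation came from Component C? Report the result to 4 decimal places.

P(component k | x) = π_k·f_k(x) / marginal(x), where marginal(x) = Σ_j π_j·f_j(x).
Evaluate each component's likelihood at the observed value:
  L_A = 0.37·(1−0.37)^2 = 0.37·0.3969 = 0.146853
  L_B = 0.50·(1−0.50)^2 = 0.50·0.25 = 0.125
  L_C = 0.51·(1−0.51)^2 = 0.51·0.2401 = 0.122451
Unnormalised posteriors:
  π_A·L_A = 0.33 × 0.146853 = 0.0484615
  π_B·L_B = 0.56 × 0.125 = 0.07
  π_C·L_C = 0.11 × 0.122451 = 0.0134696
Denominator: 0.0484615 + 0.07 + 0.0134696 = 0.131931
Responsibility of Component C: 0.0134696 / 0.131931 ≈ 0.1021

0.1021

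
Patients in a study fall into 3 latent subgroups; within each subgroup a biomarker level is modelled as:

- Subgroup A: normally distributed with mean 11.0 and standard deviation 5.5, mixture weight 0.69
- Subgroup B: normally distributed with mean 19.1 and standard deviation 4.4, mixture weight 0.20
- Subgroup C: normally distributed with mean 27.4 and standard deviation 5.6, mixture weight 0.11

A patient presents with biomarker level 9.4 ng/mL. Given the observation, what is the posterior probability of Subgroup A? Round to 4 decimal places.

Posterior ∝ prior × likelihood, so P(k | x) ∝ w_k f_k(x); normalise over all components.
Evaluate each component's likelihood at the observed value:
  p_A = 0.0695297
  p_B = 0.0079821
  p_C = 0.000406665
Weight by the priors:
  w_A·p_A = 0.69 × 0.0695297 = 0.0479755
  w_B·p_B = 0.20 × 0.0079821 = 0.00159642
  w_C·p_C = 0.11 × 0.000406665 = 4.47331e-05
Normaliser: 0.0479755 + 0.00159642 + 4.47331e-05 = 0.0496167
P(Subgroup A | x) = 0.0479755 / 0.0496167 ≈ 0.9669

0.9669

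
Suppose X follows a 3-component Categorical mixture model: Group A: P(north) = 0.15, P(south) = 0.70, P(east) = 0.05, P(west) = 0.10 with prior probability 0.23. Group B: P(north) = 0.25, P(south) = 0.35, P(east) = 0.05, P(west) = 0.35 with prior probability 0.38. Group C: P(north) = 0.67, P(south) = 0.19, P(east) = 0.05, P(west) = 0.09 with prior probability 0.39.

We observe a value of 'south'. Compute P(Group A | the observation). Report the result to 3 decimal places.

0.437

P(component k | x) = P(Z=k)·f_k(x) / marginal(x), where marginal(x) = Σ_j P(Z=j)·f_j(x).
Component likelihoods at x = 'south':
  f_A = P(south | comp) = 0.70
  f_B = P(south | comp) = 0.35
  f_C = P(south | comp) = 0.19
Unnormalised posteriors:
  P(Z=A)·f_A = 0.23 × 0.7 = 0.161
  P(Z=B)·f_B = 0.38 × 0.35 = 0.133
  P(Z=C)·f_C = 0.39 × 0.19 = 0.0741
Denominator: 0.161 + 0.133 + 0.0741 = 0.3681
P(Group A | data) ≈ 0.437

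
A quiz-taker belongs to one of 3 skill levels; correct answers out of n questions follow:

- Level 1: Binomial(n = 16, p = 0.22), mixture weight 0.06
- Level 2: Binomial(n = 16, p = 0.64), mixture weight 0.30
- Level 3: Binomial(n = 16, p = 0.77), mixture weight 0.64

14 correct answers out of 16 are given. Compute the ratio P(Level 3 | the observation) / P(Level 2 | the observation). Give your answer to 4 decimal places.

Only the two components matter; the odds are (w_i f_i(x)) / (w_j f_j(x)).
Component likelihoods at x = 14 correct answers out of 16:
  f_1 = C(16,14)·0.22^14·0.78^2 = 120·6.22182e-10·0.6084 = 4.54243e-08
  f_2 = C(16,14)·0.64^14·0.36^2 = 120·0.00193428·0.1296 = 0.0300819
  f_3 = C(16,14)·0.77^14·0.23^2 = 120·0.0257555·0.0529 = 0.163496
Posterior odds = (w_3·f_3) / (w_2·f_2) = (0.64·0.163496) / (0.30·0.0300819) = 0.104637 / 0.00902458 ≈ 11.5947

11.5947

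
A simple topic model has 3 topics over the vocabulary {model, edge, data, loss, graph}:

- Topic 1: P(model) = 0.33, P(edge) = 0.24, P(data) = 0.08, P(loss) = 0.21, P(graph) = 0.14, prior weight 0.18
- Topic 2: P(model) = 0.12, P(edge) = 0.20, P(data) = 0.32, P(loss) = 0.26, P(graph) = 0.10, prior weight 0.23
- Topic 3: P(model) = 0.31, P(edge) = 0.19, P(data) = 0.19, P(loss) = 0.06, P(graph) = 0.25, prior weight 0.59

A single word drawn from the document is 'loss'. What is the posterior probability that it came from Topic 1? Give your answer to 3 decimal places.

0.284

By Bayes' theorem, P(k | x) = π_k f_k(x) / Σ_j π_j f_j(x).
Component likelihoods at x = 'loss':
  p_1 = P(loss | comp) = 0.21
  p_2 = P(loss | comp) = 0.26
  p_3 = P(loss | comp) = 0.06
Multiply by the mixture weights:
  π_1·p_1 = 0.18 × 0.21 = 0.0378
  π_2·p_2 = 0.23 × 0.26 = 0.0598
  π_3·p_3 = 0.59 × 0.06 = 0.0354
Sum: 0.0378 + 0.0598 + 0.0354 = 0.133
P(Topic 1 | 'loss') = 0.0378 / 0.133 ≈ 0.284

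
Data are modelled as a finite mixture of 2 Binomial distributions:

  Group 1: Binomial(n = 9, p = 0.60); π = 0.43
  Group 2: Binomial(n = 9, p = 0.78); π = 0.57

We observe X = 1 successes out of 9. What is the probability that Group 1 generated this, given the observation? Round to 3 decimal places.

0.986

The responsibility of component k is π_k f_k(x) divided by Σ_j π_j f_j(x).
Binomial probabilities:
  L_1 = C(9,1)·0.60^1·0.40^8 = 9·0.6·0.00065536 = 0.00353894
  L_2 = C(9,1)·0.78^1·0.22^8 = 9·0.78·5.48759e-06 = 3.85229e-05
Weight by the priors:
  π_1·L_1 = 0.43 × 0.00353894 = 0.00152175
  π_2·L_2 = 0.57 × 3.85229e-05 = 2.1958e-05
Evidence: 0.00152175 + 2.1958e-05 = 0.0015437
So the posterior for Group 1 is 0.00152175 / 0.0015437 ≈ 0.986.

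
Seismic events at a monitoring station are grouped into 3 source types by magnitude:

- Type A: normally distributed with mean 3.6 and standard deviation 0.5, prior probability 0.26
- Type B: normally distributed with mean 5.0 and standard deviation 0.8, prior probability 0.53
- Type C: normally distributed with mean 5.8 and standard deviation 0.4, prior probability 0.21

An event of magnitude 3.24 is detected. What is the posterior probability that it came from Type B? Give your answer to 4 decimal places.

The responsibility of component k is P(Z=k) f_k(x) divided by Σ_j P(Z=j) f_j(x).
Evaluate each component's likelihood at the observed value:
  p_A = (1/(0.5·√(2π)))·exp(−(3.24−3.6)²/(2·0.5²)) = 0.797885·exp(-0.25920) = 0.615703
  p_B = (1/(0.8·√(2π)))·exp(−(3.24−5.0)²/(2·0.8²)) = 0.498678·exp(-2.42000) = 0.0443432
  p_C = (1/(0.4·√(2π)))·exp(−(3.24−5.8)²/(2·0.4²)) = 0.997356·exp(-20.48000) = 1.27204e-09
Unnormalised posteriors:
  P(Z=A)·p_A = 0.26 × 0.615703 = 0.160083
  P(Z=B)·p_B = 0.53 × 0.0443432 = 0.0235019
  P(Z=C)·p_C = 0.21 × 1.27204e-09 = 2.67127e-10
Denominator: 0.160083 + 0.0235019 + 2.67127e-10 = 0.183585
Responsibility of Type B: 0.0235019 / 0.183585 ≈ 0.1280

0.1280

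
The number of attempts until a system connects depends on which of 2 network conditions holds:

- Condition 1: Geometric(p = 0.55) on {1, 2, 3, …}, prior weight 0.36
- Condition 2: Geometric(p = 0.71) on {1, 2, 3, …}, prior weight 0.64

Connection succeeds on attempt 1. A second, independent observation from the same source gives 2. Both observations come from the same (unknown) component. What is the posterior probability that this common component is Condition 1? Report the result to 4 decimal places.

The responsibility of component k is w_k f_k(x) divided by Σ_j w_j f_j(x).
Since both observations come from the same component, the likelihood for component k is f_k(x₁)·f_k(x₂).
  f_1 = [0.55] × [0.2475] = 0.136125
  f_2 = [0.71] × [0.2059] = 0.146189
Prior × likelihood for each component:
  w_1·f_1 = 0.36 × 0.136125 = 0.049005
  w_2·f_2 = 0.64 × 0.146189 = 0.093561
Evidence: 0.049005 + 0.093561 = 0.142566
So the posterior for Condition 1 is 0.049005 / 0.142566 ≈ 0.3437.

0.3437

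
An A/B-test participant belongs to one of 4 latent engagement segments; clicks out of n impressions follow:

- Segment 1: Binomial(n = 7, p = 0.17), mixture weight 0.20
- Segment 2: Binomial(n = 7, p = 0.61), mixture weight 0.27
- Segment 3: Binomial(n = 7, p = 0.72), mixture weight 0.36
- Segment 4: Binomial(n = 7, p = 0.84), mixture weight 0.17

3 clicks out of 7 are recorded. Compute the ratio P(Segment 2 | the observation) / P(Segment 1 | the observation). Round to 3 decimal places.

The posterior odds equal the prior odds times the likelihood ratio: (P(Z=i)/P(Z=j))·(f_i(x)/f_j(x)).
Evaluate each component's likelihood at the observed value:
  f_1 = C(7,3)·0.17^3·0.83^4 = 35·0.004913·0.474583 = 0.081607
  f_2 = C(7,3)·0.61^3·0.39^4 = 35·0.226981·0.0231344 = 0.183788
  f_3 = C(7,3)·0.72^3·0.28^4 = 35·0.373248·0.00614656 = 0.0802967
  f_4 = C(7,3)·0.84^3·0.16^4 = 35·0.592704·0.00065536 = 0.0135952
Posterior odds = (P(Z=2)·f_2) / (P(Z=1)·f_1) = (0.27·0.183788) / (0.20·0.081607) = 0.0496226 / 0.0163214 ≈ 3.040

3.040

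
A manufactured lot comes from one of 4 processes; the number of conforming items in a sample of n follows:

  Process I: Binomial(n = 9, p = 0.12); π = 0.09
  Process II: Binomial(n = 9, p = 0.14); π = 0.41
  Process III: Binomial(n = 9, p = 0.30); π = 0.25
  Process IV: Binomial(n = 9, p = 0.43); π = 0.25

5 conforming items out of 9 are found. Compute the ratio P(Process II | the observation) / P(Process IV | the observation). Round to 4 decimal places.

0.0311

Posterior odds = (P(Z=i) f_i(x)) / (P(Z=j) f_j(x)); the normalising sum cancels.
Binomial probabilities:
  f_I = C(9,5)·0.12^5·0.88^4 = 126·2.48832e-05·0.599695 = 0.00188021
  f_II = C(9,5)·0.14^5·0.86^4 = 126·5.37824e-05·0.547008 = 0.00370685
  f_III = C(9,5)·0.30^5·0.70^4 = 126·0.00243·0.2401 = 0.0735138
  f_IV = C(9,5)·0.43^5·0.57^4 = 126·0.0147008·0.10556 = 0.195529
Posterior odds = (P(Z=II)·f_II) / (P(Z=IV)·f_IV) = (0.41·0.00370685) / (0.25·0.195529) = 0.00151981 / 0.0488824 ≈ 0.0311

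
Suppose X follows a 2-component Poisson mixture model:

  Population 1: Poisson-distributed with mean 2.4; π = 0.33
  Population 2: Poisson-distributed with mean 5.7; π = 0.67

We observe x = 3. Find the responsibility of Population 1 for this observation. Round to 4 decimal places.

By Bayes' theorem, P(k | x) = π_k f_k(x) / Σ_j π_j f_j(x).
Evaluate each component's likelihood at the observed value:
  L_1 = e^(−2.4)·2.4^3/3! = 0.209014
  L_2 = e^(−5.7)·5.7^3/3! = 0.103275
Unnormalised posteriors:
  π_1·L_1 = 0.33 × 0.209014 = 0.0689747
  π_2·L_2 = 0.67 × 0.103275 = 0.0691942
Normaliser: 0.0689747 + 0.0691942 = 0.138169
So the posterior for Population 1 is 0.0689747 / 0.138169 ≈ 0.4992.

0.4992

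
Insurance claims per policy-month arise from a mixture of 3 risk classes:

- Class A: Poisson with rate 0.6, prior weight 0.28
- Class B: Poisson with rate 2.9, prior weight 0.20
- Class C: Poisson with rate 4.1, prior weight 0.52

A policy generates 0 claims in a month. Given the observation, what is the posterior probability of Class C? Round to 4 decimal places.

Posterior ∝ prior × likelihood, so P(k | x) ∝ π_k f_k(x); normalise over all components.
Component likelihoods at x = 0 claims:
  L_A = e^(−0.6)·0.6^0/0! = 0.548812
  L_B = e^(−2.9)·2.9^0/0! = 0.0550232
  L_C = e^(−4.1)·4.1^0/0! = 0.0165727
Prior × likelihood for each component:
  π_A·L_A = 0.28 × 0.548812 = 0.153667
  π_B·L_B = 0.20 × 0.0550232 = 0.0110046
  π_C·L_C = 0.52 × 0.0165727 = 0.00861779
Marginal: 0.153667 + 0.0110046 + 0.00861779 = 0.17329
Responsibility of Class C: 0.00861779 / 0.17329 ≈ 0.0497

0.0497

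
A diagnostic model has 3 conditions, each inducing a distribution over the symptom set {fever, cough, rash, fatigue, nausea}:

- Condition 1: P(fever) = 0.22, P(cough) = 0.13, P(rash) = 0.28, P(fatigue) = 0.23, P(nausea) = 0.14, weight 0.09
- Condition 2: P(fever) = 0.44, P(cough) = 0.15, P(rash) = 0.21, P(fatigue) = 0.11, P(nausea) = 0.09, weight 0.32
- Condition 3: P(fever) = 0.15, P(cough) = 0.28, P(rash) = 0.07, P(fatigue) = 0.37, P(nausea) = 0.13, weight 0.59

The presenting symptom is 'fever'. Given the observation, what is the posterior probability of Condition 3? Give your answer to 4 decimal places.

0.3553

Posterior ∝ prior × likelihood, so P(k | x) ∝ P(Z=k) f_k(x); normalise over all components.
Component likelihoods at x = 'fever':
  f_1 = 0.22
  f_2 = 0.44
  f_3 = 0.15
Weight by the priors:
  P(Z=1)·f_1 = 0.09 × 0.22 = 0.0198
  P(Z=2)·f_2 = 0.32 × 0.44 = 0.1408
  P(Z=3)·f_3 = 0.59 × 0.15 = 0.0885
Sum: 0.0198 + 0.1408 + 0.0885 = 0.2491
P(Condition 3 | data) ≈ 0.3553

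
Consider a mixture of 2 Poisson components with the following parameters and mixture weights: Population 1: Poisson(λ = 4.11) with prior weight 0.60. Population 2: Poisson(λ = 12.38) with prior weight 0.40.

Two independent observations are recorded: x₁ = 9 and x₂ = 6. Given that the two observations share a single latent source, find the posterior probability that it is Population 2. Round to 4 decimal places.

The responsibility of component k is π_k f_k(x) divided by Σ_j π_j f_j(x).
Since both observations come from the same component, the likelihood for component k is f_k(x₁)·f_k(x₂).
  f_1 = [e^(−4.11)·4.11^9/9! = 0.0151308] × [0.109842] = 0.001662
  f_2 = [e^(−12.38)·12.38^9/9! = 0.0790965] × [0.02101] = 0.00166182
Prior × likelihood for each component:
  π_1·f_1 = 0.60 × 0.001662 = 0.0009972
  π_2·f_2 = 0.40 × 0.00166182 = 0.000664726
Sum: 0.0009972 + 0.000664726 = 0.00166193
Responsibility of Population 2: 0.000664726 / 0.00166193 ≈ 0.4000

0.4000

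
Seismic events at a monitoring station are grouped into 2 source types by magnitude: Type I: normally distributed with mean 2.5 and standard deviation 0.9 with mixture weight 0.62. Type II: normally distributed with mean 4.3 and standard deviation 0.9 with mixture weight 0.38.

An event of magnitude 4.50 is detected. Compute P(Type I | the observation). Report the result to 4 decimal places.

0.1240

Posterior ∝ prior × likelihood, so P(k | x) ∝ P(Z=k) f_k(x); normalise over all components.
Component likelihoods at x = 4.50:
  L_I = (1/(0.9·√(2π)))·exp(−(4.50−2.5)²/(2·0.9²)) = 0.443269·exp(-2.46914) = 0.0375263
  L_II = (1/(0.9·√(2π)))·exp(−(4.50−4.3)²/(2·0.9²)) = 0.443269·exp(-0.02469) = 0.432458
Unnormalised posteriors:
  P(Z=I)·L_I = 0.62 × 0.0375263 = 0.0232663
  P(Z=II)·L_II = 0.38 × 0.432458 = 0.164334
Sum: 0.0232663 + 0.164334 = 0.1876
Responsibility of Type I: 0.0232663 / 0.1876 ≈ 0.1240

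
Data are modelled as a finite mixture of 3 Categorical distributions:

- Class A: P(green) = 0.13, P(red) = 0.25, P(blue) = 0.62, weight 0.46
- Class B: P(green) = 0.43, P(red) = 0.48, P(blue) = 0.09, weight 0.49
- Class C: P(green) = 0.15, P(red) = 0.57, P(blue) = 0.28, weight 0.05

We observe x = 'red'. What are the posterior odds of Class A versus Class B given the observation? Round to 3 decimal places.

0.489

Only the two components matter; the odds are (π_i f_i(x)) / (π_j f_j(x)).
Evaluate each component's likelihood at the observed value:
  f_A = 0.25
  f_B = 0.48
  f_C = 0.57
Odds = (0.46/0.49) × (0.25/0.48) = 0.938776 × 0.520833 ≈ 0.489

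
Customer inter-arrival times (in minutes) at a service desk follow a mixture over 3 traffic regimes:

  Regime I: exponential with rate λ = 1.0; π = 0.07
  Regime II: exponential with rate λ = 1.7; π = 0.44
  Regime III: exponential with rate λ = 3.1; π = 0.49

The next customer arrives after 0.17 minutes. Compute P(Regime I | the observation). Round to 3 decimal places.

The responsibility of component k is π_k f_k(x) divided by Σ_j π_j f_j(x).
Evaluate each component's likelihood at the observed value:
  p_I = 1.0·e^(−1.0·0.17) = 1.0·e^(−0.1700) = 0.843665
  p_II = 1.7·e^(−1.7·0.17) = 1.7·e^(−0.2890) = 1.27332
  p_III = 3.1·e^(−3.1·0.17) = 3.1·e^(−0.5270) = 1.83016
Prior × likelihood for each component:
  π_I·p_I = 0.07 × 0.843665 = 0.0590565
  π_II·p_II = 0.44 × 1.27332 = 0.560261
  π_III·p_III = 0.49 × 1.83016 = 0.896777
Normaliser: 0.0590565 + 0.560261 + 0.896777 = 1.51609
Responsibility of Regime I: 0.0590565 / 1.51609 ≈ 0.039

0.039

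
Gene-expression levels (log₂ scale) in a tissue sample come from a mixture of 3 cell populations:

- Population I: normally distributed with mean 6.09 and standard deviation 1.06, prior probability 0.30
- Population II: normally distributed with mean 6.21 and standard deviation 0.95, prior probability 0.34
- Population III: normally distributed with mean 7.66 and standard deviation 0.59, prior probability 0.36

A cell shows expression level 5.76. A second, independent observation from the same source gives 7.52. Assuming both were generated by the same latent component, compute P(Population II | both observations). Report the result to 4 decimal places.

Posterior ∝ prior × likelihood, so P(k | x) ∝ π_k f_k(x); normalise over all components.
Since both observations come from the same component, the likelihood for component k is f_k(x₁)·f_k(x₂).
  p_I = [(1/(1.06·√(2π)))·exp(−(5.76−6.09)²/(2·1.06²)) = 0.376361·exp(-0.04846) = 0.358557] × [0.151498] = 0.0543206
  p_II = [(1/(0.95·√(2π)))·exp(−(5.76−6.21)²/(2·0.95²)) = 0.419939·exp(-0.11219) = 0.375374] × [0.162286] = 0.060918
  p_III = [(1/(0.59·√(2π)))·exp(−(5.76−7.66)²/(2·0.59²)) = 0.676173·exp(-5.18529) = 0.00378542] × [0.657403] = 0.00248855
Weight by the priors:
  π_I·p_I = 0.30 × 0.0543206 = 0.0162962
  π_II·p_II = 0.34 × 0.060918 = 0.0207121
  π_III·p_III = 0.36 × 0.00248855 = 0.000895877
Sum: 0.0162962 + 0.0207121 + 0.000895877 = 0.0379042
Responsibility of Population II: 0.0207121 / 0.0379042 ≈ 0.5464

0.5464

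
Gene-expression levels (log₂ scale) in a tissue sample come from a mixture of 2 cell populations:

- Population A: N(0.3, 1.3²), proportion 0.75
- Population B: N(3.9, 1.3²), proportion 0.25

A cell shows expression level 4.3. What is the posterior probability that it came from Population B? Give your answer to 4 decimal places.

0.9731

P(component k | x) = π_k·f_k(x) / marginal(x), where marginal(x) = Σ_j π_j·f_j(x).
Evaluate each component's likelihood at the observed value:
  p_A = (1/(1.3·√(2π)))·exp(−(4.3−0.3)²/(2·1.3²)) = 0.306879·exp(-4.73373) = 0.00269858
  p_B = (1/(1.3·√(2π)))·exp(−(4.3−3.9)²/(2·1.3²)) = 0.306879·exp(-0.04734) = 0.29269
Prior × likelihood for each component:
  π_A·p_A = 0.75 × 0.00269858 = 0.00202393
  π_B·p_B = 0.25 × 0.29269 = 0.0731726
Evidence: 0.00202393 + 0.0731726 = 0.0751965
P(Population B | 4.3) = 0.0731726 / 0.0751965 ≈ 0.9731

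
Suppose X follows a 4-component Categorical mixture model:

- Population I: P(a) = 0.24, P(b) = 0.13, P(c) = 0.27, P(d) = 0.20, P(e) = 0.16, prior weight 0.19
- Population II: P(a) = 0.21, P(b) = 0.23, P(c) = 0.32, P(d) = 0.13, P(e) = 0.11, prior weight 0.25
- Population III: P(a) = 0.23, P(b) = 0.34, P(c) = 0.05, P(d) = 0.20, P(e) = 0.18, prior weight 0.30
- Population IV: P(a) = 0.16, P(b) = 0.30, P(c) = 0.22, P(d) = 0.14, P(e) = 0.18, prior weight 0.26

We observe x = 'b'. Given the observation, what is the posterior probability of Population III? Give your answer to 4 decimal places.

0.3890

P(component k | x) = P(Z=k)·f_k(x) / marginal(x), where marginal(x) = Σ_j P(Z=j)·f_j(x).
Component likelihoods at x = 'b':
  L_I = 0.13
  L_II = 0.23
  L_III = 0.34
  L_IV = 0.3
Multiply by the mixture weights:
  P(Z=I)·L_I = 0.19 × 0.13 = 0.0247
  P(Z=II)·L_II = 0.25 × 0.23 = 0.0575
  P(Z=III)·L_III = 0.30 × 0.34 = 0.102
  P(Z=IV)·L_IV = 0.26 × 0.3 = 0.078
Evidence: 0.0247 + 0.0575 + 0.102 + 0.078 = 0.2622
P(Population III | x) = 0.102 / 0.2622 ≈ 0.3890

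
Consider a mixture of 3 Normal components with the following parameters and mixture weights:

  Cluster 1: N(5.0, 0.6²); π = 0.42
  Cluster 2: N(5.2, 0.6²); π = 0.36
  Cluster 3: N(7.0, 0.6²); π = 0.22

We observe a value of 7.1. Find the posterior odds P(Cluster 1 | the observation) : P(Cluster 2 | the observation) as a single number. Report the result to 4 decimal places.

Only the two components matter; the odds are (π_i f_i(x)) / (π_j f_j(x)).
Normal densities:
  p_1 = 0.00145447
  p_2 = 0.00441829
  p_3 = 0.655733
0.000610878 / 0.00159059 ≈ 0.3841

0.3841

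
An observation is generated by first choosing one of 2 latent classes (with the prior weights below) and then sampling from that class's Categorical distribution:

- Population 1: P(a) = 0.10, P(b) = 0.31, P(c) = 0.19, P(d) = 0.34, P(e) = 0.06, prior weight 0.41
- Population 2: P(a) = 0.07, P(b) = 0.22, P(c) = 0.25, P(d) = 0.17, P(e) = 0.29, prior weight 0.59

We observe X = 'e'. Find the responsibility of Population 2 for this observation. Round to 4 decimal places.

By Bayes' theorem, P(k | x) = π_k f_k(x) / Σ_j π_j f_j(x).
Evaluate each component's likelihood at the observed value:
  L_1 = P(e | comp) = 0.06
  L_2 = P(e | comp) = 0.29
Multiply by the mixture weights:
  π_1·L_1 = 0.41 × 0.06 = 0.0246
  π_2·L_2 = 0.59 × 0.29 = 0.1711
Sum: 0.0246 + 0.1711 = 0.1957
So the posterior for Population 2 is 0.1711 / 0.1957 ≈ 0.8743.

0.8743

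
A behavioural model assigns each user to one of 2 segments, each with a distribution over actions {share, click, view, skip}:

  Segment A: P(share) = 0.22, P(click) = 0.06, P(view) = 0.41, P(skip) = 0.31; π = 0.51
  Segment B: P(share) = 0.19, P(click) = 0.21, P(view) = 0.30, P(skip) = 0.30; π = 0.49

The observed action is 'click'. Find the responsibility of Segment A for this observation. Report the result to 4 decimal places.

0.2292

Apply Bayes' rule: the posterior for each component is proportional to its prior times its likelihood at x.
Categorical probabilities:
  p_A = P(click | comp) = 0.06
  p_B = P(click | comp) = 0.21
Weight by the priors:
  P(Z=A)·p_A = 0.51 × 0.06 = 0.0306
  P(Z=B)·p_B = 0.49 × 0.21 = 0.1029
Evidence: 0.0306 + 0.1029 = 0.1335
P(Segment A | x) ≈ 0.2292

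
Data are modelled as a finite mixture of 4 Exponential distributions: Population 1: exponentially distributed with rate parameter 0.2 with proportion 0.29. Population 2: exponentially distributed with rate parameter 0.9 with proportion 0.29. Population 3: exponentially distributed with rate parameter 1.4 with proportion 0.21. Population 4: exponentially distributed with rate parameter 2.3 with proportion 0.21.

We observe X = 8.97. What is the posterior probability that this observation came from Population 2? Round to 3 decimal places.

Apply Bayes' rule: the posterior for each component is proportional to its prior times its likelihood at x.
Evaluate each component's likelihood at the observed value:
  f_1 = 0.2·e^(−0.2·8.97) = 0.2·e^(−1.7940) = 0.0332587
  f_2 = 0.9·e^(−0.9·8.97) = 0.9·e^(−8.0730) = 0.000280662
  f_3 = 1.4·e^(−1.4·8.97) = 1.4·e^(−12.5580) = 4.92332e-06
  f_4 = 2.3·e^(−2.3·8.97) = 2.3·e^(−20.6310) = 2.52231e-09
Multiply by the mixture weights:
  π_1·f_1 = 0.29 × 0.0332587 = 0.00964503
  π_2·f_2 = 0.29 × 0.000280662 = 8.13919e-05
  π_3·f_3 = 0.21 × 4.92332e-06 = 1.0339e-06
  π_4·f_4 = 0.21 × 2.52231e-09 = 5.29685e-10
Sum: 0.00964503 + 8.13919e-05 + 1.0339e-06 + 5.29685e-10 = 0.00972746
P(Population 2 | x) = 8.13919e-05 / 0.00972746 ≈ 0.008

0.008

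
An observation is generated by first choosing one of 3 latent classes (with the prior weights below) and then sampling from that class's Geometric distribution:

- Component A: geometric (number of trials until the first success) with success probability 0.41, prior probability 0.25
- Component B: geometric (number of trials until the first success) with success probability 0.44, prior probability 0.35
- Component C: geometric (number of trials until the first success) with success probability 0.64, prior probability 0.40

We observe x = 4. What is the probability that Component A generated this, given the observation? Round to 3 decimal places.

Apply Bayes' rule: the posterior for each component is proportional to its prior times its likelihood at x.
Component likelihoods at x = 4:
  f_A = 0.41·(1−0.41)^3 = 0.41·0.205379 = 0.0842054
  f_B = 0.44·(1−0.44)^3 = 0.44·0.175616 = 0.077271
  f_C = 0.64·(1−0.64)^3 = 0.64·0.046656 = 0.0298598
Multiply by the mixture weights:
  π_A·f_A = 0.25 × 0.0842054 = 0.0210513
  π_B·f_B = 0.35 × 0.077271 = 0.0270449
  π_C·f_C = 0.40 × 0.0298598 = 0.0119439
Denominator: 0.0210513 + 0.0270449 + 0.0119439 = 0.0600401
So the posterior for Component A is 0.0210513 / 0.0600401 ≈ 0.351.

0.351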